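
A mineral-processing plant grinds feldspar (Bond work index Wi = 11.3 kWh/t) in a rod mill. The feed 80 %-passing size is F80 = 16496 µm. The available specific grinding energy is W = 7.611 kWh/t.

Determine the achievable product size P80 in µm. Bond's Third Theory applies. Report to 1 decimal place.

P80 = 177.1 µm

Bond:  W = 10 Wi (1/√P − 1/√F)
P80^(−½) = W/(10 Wi) + F80^(−½)
  = 7.6110/(10·11.3) + 1/√16496 = 0.067354 + 0.007786 = 0.075140
P80 = (1/0.075140)² = 13.3085² = 177.12 µm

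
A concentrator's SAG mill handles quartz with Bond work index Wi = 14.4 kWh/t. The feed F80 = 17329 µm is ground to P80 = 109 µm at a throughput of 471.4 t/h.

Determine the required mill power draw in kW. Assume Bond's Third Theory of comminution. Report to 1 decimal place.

P = 5986.2 kW

Bond:  W = 10 Wi (1/√P − 1/√F)
W = 10·14.4·(1/√109 − 1/√17329) = 10·14.4·(0.088186) = 12.6988 kWh/t
Power = W × throughput = 12.6988 kWh/t × 471.4 t/h = 5986.2 kW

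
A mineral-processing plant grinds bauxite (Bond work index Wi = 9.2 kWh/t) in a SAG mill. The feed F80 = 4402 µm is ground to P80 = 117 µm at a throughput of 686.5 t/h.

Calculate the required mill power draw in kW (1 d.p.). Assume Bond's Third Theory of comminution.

W = 10 Wi (P80^-0.5 − F80^-0.5)
W = 10·9.2·(1/√117 − 1/√4402) = 10·9.2·(0.077378) = 7.1188 kWh/t
P_mill = W·ṁ = 7.1188·686.5 = 4887.0 kW

P = 4887.0 kW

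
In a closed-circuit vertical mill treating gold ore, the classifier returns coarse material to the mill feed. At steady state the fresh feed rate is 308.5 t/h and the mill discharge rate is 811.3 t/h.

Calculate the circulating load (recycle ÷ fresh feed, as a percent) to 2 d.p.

Mill node: discharge = fresh + recycle.
R = M − F = 811.3 − 308.5 = 502.8 t/h
CL = 100·R/F = 100·502.8/308.5 = 162.98 %

CL = 162.98 %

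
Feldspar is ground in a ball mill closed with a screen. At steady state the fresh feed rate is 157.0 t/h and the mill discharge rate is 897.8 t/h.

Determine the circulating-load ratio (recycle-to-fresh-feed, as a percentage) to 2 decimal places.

CL = 471.85 %

M = F + R at steady state, so:
R = M − F = 897.8 − 157.0 = 740.8 t/h
CL = 100·R/F = 100·740.8/157.0 = 471.85 %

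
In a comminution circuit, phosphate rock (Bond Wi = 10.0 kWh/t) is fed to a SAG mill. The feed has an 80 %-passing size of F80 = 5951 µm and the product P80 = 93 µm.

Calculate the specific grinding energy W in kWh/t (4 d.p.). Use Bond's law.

W = 9.0732 kWh/t

W = 10·Wi·(P80^(-½) − F80^(-½))
1/√93 = 0.103695;  1/√5951 = 0.012963
W = 10·10.0·(0.103695 − 0.012963) = 9.0732 kWh/t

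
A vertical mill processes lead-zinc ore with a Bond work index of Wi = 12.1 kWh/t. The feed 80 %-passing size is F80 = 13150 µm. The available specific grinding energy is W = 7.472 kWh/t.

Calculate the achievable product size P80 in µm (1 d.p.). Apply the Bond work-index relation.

P80 = 201.4 µm

W = 10·Wi·(P80^(-½) − F80^(-½))
⇒ 1/√P80 = W/(10·Wi) + 1/√F80
  = 7.4720/(10·12.1) + 1/√13150 = 0.061752 + 0.008720 = 0.070472
P80 = (1/0.070472)² = 14.1899² = 201.35 µm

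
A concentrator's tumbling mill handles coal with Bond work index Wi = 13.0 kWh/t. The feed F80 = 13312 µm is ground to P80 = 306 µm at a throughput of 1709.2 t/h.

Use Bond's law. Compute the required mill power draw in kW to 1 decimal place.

Bond:  W = 10 Wi (1/√P − 1/√F)
W = 10·13.0·(1/√306 − 1/√13312) = 10·13.0·(0.048499) = 6.3049 kWh/t
P = W·T = 6.3049·1709.2 = 10776.3 kW

P = 10776.3 kW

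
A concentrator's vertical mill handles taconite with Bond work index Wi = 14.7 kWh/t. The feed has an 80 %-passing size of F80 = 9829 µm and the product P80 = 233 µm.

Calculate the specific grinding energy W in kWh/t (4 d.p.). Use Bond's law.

W = 8.1476 kWh/t

W = 10 Wi (P80^-0.5 − F80^-0.5)
1/√233 = 0.065512;  1/√9829 = 0.010087
W = 10·14.7·(0.065512 − 0.010087) = 8.1476 kWh/t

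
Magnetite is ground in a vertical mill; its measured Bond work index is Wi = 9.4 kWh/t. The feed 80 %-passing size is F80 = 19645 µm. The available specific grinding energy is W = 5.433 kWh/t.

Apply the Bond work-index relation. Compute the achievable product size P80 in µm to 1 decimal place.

W = 10 Wi (P80^-0.5 − F80^-0.5)
P80^-0.5 = F80^-0.5 + W/(10 Wi)
  = 5.4330/(10·9.4) + 1/√19645 = 0.057798 + 0.007135 = 0.064933
P80 = (1/0.064933)² = 15.4006² = 237.18 µm

P80 = 237.2 µm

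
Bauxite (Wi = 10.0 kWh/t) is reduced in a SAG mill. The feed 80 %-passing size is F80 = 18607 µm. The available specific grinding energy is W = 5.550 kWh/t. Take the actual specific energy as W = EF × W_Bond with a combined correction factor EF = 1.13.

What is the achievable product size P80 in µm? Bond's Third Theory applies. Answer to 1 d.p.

W = 10 Wi / √P80 − 10 Wi / √F80
W_Bond = W / EF = 5.550 / 1.13 = 4.9115 kWh/t
P80^(−½) = W_Bond/(10 Wi) + F80^(−½)
  = 4.9115/(10·10.0) + 1/√18607 = 0.049115 + 0.007331 = 0.056446
P80 = (1/0.056446)² = 17.7160² = 313.86 µm

P80 = 313.9 µm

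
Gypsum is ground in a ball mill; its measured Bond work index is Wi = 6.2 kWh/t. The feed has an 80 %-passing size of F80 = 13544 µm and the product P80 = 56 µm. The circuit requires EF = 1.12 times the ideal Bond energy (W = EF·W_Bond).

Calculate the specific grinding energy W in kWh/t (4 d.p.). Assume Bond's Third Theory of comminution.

W = 8.6826 kWh/t

Bond: W = 10·Wi·(1/√P80 − 1/√F80)
1/√56 = 0.133631;  1/√13544 = 0.008593
W = 10·6.2·(0.133631 − 0.008593) = 7.7524 kWh/t
With EF = 1.12: W = 7.7524·1.12 = 8.6826 kWh/t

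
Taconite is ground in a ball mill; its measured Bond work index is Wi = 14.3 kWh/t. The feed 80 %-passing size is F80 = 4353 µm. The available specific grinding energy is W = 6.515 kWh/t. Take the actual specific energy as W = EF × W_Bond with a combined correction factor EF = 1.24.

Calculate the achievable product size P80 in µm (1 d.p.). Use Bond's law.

Bond: W = 10·Wi·(1/√P80 − 1/√F80)
W_Bond = W / EF = 6.515 / 1.24 = 5.2540 kWh/t
⇒ 1/√P80 = W_Bond/(10·Wi) + 1/√F80
  = 5.2540/(10·14.3) + 1/√4353 = 0.036741 + 0.015157 = 0.051898
P80 = (1/0.051898)² = 19.2685² = 371.27 µm

P80 = 371.3 µm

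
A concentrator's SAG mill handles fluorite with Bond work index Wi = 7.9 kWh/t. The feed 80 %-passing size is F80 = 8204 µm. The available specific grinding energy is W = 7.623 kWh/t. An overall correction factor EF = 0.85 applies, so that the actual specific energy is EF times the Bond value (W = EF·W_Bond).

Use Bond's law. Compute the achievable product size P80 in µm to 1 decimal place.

P80 = 64.5 µm

Bond: W = 10·Wi·(1/√P80 − 1/√F80)
W_Bond = W / EF = 7.623 / 0.85 = 8.9682 kWh/t
1/√P80 = 1/√F80 + W_Bond/(10·Wi)
  = 8.9682/(10·7.9) + 1/√8204 = 0.113522 + 0.011040 = 0.124562
P80 = (1/0.124562)² = 8.0281² = 64.45 µm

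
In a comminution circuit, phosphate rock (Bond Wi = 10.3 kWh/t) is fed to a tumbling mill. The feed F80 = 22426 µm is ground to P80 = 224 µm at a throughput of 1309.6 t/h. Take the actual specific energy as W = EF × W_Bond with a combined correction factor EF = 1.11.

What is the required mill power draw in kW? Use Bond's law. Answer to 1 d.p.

W_Bond = 10·Wi·(1/√P₈₀ − 1/√F₈₀)
W = 10·10.3·(1/√224 − 1/√22426) = 10·10.3·(0.060138) = 6.1942 kWh/t
Apply correction: 6.1942 × 1.11 = 6.8755 kWh/t
P = W·T = 6.8755·1309.6 = 9004.2 kW

P = 9004.2 kW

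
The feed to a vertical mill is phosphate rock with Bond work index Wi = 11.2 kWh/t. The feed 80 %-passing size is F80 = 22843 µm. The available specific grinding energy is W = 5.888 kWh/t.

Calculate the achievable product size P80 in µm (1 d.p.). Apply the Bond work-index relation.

W_Bond = 10·Wi·(1/√P₈₀ − 1/√F₈₀)
P80^-0.5 = F80^-0.5 + W/(10 Wi)
  = 5.8880/(10·11.2) + 1/√22843 = 0.052571 + 0.006616 = 0.059188
P80 = (1/0.059188)² = 16.8954² = 285.45 µm

P80 = 285.5 µm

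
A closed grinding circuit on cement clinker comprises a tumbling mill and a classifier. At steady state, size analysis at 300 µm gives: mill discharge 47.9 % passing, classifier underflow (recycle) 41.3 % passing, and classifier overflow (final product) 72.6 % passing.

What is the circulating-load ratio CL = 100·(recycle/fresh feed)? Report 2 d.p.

Balance %-passing 300 µm (r = R/F):
(1+r)·d = r·u + o ⇒ r = (o−d)/(d−u)
r = (72.6 − 47.9)/(47.9 − 41.3) = 24.7/6.6 = 3.7424
CL = 100·r = 374.24 %

CL = 374.24 %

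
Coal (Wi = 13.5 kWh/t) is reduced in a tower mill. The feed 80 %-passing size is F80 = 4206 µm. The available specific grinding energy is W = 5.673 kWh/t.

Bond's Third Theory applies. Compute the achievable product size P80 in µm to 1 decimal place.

P80 = 303.1 µm

Bond: W = 10·Wi·(1/√P80 − 1/√F80)
⇒ 1/√P80 = W/(10·Wi) + 1/√F80
  = 5.6730/(10·13.5) + 1/√4206 = 0.042022 + 0.015419 = 0.057442
P80 = (1/0.057442)² = 17.4090² = 303.07 µm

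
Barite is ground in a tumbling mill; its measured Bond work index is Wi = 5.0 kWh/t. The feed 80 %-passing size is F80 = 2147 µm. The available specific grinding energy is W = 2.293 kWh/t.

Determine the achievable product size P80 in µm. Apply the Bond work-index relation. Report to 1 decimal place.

W_Bond = 10·Wi·(1/√P₈₀ − 1/√F₈₀)
P80^-0.5 = F80^-0.5 + W/(10 Wi)
  = 2.2930/(10·5.0) + 1/√2147 = 0.045860 + 0.021582 = 0.067442
P80 = (1/0.067442)² = 14.8276² = 219.86 µm

P80 = 219.9 µm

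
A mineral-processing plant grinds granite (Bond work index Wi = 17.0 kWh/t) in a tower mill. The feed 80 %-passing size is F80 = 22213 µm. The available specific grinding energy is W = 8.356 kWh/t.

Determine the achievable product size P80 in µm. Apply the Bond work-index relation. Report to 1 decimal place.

P80 = 320.4 µm

Bond: W = 10·Wi·(1/√P80 − 1/√F80)
⇒ 1/√P80 = W/(10 Wi) + 1/√F80
  = 8.3560/(10·17.0) + 1/√22213 = 0.049153 + 0.006710 = 0.055863
P80 = (1/0.055863)² = 17.9011² = 320.45 µm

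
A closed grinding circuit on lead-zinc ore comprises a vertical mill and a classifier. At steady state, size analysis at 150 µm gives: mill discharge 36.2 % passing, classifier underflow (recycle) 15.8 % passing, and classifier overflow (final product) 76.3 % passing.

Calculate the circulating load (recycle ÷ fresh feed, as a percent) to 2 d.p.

Let r = R/F. Size balance at 150 µm:
(1+r)·d = r·u + o ⇒ r = (o−d)/(d−u)
r = (76.3 − 36.2)/(36.2 − 15.8) = 40.1/20.4 = 1.9657
CL = 100·r = 196.57 %

CL = 196.57 %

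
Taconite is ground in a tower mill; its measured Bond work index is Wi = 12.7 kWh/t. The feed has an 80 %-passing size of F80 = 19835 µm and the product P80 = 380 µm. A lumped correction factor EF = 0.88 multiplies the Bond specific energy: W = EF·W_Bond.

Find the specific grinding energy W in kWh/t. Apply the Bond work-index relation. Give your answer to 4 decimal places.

W = 4.9396 kWh/t

W = 10·Wi·[P80^(−½) − F80^(−½)]
1/√380 = 0.051299;  1/√19835 = 0.007100
W = 10·12.7·(0.051299 − 0.007100) = 5.6132 kWh/t
Apply correction: 5.6132 × 0.88 = 4.9396 kWh/t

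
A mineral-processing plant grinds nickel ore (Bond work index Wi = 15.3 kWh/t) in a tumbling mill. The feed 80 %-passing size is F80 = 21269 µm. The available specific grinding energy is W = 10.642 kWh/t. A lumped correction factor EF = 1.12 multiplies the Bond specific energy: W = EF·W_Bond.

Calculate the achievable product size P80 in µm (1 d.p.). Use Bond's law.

Bond: W = 10·Wi·(1/√P80 − 1/√F80)
W_Bond = W / EF = 10.642 / 1.12 = 9.5018 kWh/t
⇒ 1/√P80 = W_Bond/(10 Wi) + 1/√F80
  = 9.5018/(10·15.3) + 1/√21269 = 0.062103 + 0.006857 = 0.068960
P80 = (1/0.068960)² = 14.5011² = 210.28 µm

P80 = 210.3 µm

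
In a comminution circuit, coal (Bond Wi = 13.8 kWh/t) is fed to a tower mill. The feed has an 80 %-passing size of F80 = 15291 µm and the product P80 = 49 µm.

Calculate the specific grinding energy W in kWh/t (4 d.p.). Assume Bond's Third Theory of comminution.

W = 18.5983 kWh/t

W = 10·Wi·(P80^(-½) − F80^(-½))
1/√49 = 0.142857;  1/√15291 = 0.008087
W = 10·13.8·(0.142857 − 0.008087) = 18.5983 kWh/t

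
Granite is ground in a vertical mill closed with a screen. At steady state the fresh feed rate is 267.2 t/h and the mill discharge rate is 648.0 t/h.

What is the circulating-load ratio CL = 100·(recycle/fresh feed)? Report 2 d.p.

CL = 142.51 %

Discharge = new feed + return, hence
R = M − F = 648.0 − 267.2 = 380.8 t/h
CL = 100·R/F = 100·380.8/267.2 = 142.51 %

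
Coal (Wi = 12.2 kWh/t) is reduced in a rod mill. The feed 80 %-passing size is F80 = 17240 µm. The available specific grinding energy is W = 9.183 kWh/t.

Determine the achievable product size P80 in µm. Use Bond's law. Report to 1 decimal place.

W = 10 Wi (1/√P80 − 1/√F80)  [Bond]
P80^-0.5 = F80^-0.5 + W/(10 Wi)
  = 9.1830/(10·12.2) + 1/√17240 = 0.075270 + 0.007616 = 0.082887
P80 = (1/0.082887)² = 12.0647² = 145.56 µm

P80 = 145.6 µm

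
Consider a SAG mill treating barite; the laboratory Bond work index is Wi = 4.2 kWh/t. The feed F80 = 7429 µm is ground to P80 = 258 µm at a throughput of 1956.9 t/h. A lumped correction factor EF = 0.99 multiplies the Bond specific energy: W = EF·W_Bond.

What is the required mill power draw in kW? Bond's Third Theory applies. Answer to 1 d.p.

P = 4121.7 kW

W = 10 Wi (P80^-0.5 − F80^-0.5)
W = 10·4.2·(1/√258 − 1/√7429) = 10·4.2·(0.050655) = 2.1275 kWh/t
W_actual = 0.99 × 2.1275 = 2.1062 kWh/t
Power = W × throughput = 2.1062 kWh/t × 1956.9 t/h = 4121.7 kW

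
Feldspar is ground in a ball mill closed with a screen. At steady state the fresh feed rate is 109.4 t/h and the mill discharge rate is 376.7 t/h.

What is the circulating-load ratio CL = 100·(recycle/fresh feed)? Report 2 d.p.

M = F + R at steady state, so:
R = M − F = 376.7 − 109.4 = 267.3 t/h
CL = 100·R/F = 100·267.3/109.4 = 244.33 %

CL = 244.33 %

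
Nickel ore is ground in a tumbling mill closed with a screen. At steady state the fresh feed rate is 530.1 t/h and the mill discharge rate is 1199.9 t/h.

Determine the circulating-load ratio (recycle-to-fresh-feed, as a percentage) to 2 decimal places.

Steady state: M = F + R.
R = M − F = 1199.9 − 530.1 = 669.8 t/h
CL = 100·R/F = 100·669.8/530.1 = 126.35 %

CL = 126.35 %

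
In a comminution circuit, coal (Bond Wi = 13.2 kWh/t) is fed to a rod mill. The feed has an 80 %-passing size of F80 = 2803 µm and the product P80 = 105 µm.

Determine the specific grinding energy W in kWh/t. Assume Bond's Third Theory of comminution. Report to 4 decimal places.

W = 10.3887 kWh/t

Bond: W = 10·Wi·(1/√P80 − 1/√F80)
1/√105 = 0.097590;  1/√2803 = 0.018888
W = 10·13.2·(0.097590 − 0.018888) = 10.3887 kWh/t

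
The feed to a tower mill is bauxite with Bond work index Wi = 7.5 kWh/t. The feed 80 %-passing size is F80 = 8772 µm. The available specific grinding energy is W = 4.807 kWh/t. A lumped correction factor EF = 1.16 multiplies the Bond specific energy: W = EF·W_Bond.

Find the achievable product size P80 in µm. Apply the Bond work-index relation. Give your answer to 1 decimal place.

Bond: W = 10·Wi·(1/√P80 − 1/√F80)
W_Bond = W / EF = 4.807 / 1.16 = 4.1440 kWh/t
1/√P80 = 1/√F80 + W_Bond/(10·Wi)
  = 4.1440/(10·7.5) + 1/√8772 = 0.055253 + 0.010677 = 0.065930
P80 = (1/0.065930)² = 15.1676² = 230.06 µm

P80 = 230.1 µm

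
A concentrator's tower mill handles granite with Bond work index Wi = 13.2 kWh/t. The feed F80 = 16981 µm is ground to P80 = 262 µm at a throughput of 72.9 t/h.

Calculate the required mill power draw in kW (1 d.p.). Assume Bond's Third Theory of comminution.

W = 10·Wi·(P80^(-½) − F80^(-½))
W = 10·13.2·(1/√262 − 1/√16981) = 10·13.2·(0.054106) = 7.1420 kWh/t
Mill draw = 7.1420 × 72.9 = 520.7 kW

P = 520.7 kW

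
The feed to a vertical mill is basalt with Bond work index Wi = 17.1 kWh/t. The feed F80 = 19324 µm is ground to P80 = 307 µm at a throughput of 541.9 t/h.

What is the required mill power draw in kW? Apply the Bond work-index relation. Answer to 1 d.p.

W = 10·Wi·[P80^(−½) − F80^(−½)]
W = 10·17.1·(1/√307 − 1/√19324) = 10·17.1·(0.049879) = 8.5294 kWh/t
Power = W × throughput = 8.5294 kWh/t × 541.9 t/h = 4622.1 kW

P = 4622.1 kW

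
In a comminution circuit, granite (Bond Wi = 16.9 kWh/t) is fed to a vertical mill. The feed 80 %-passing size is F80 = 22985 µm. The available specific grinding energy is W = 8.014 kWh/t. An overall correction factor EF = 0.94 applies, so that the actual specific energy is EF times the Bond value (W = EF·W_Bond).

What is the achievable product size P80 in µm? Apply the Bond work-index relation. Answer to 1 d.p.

W = 10·Wi·[P80^(−½) − F80^(−½)]
W_Bond = W / EF = 8.014 / 0.94 = 8.5255 kWh/t
P80^-0.5 = F80^-0.5 + W_Bond/(10 Wi)
  = 8.5255/(10·16.9) + 1/√22985 = 0.050447 + 0.006596 = 0.057043
P80 = (1/0.057043)² = 17.5307² = 307.32 µm

P80 = 307.3 µm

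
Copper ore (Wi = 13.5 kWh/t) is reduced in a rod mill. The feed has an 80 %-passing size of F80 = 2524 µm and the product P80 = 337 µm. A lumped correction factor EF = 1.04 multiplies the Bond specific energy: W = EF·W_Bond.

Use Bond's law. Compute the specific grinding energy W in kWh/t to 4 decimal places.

W = 10·Wi·[P80^(−½) − F80^(−½)]
1/√337 = 0.054473;  1/√2524 = 0.019905
W = 10·13.5·(0.054473 − 0.019905) = 4.6668 kWh/t
Apply correction: 4.6668 × 1.04 = 4.8535 kWh/t

W = 4.8535 kWh/t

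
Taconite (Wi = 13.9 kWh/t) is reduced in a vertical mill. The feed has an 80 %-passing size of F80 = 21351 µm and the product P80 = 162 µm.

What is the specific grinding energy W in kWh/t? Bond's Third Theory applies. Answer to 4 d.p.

W = 9.9696 kWh/t

Bond:  W = 10 Wi (1/√P − 1/√F)
1/√162 = 0.078567;  1/√21351 = 0.006844
W = 10·13.9·(0.078567 − 0.006844) = 9.9696 kWh/t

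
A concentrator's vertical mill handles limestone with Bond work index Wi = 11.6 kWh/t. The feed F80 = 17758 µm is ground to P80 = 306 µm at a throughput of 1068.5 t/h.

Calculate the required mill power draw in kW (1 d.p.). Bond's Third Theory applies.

P = 6155.4 kW

W = 10 Wi (1/√P80 − 1/√F80)  [Bond]
W = 10·11.6·(1/√306 − 1/√17758) = 10·11.6·(0.049662) = 5.7608 kWh/t
Power = W × throughput = 5.7608 kWh/t × 1068.5 t/h = 6155.4 kW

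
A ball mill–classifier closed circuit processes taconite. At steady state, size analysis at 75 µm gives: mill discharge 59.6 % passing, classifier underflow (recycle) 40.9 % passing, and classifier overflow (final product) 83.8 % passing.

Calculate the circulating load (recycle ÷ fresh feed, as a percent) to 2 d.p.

CL = 129.41 %

Mass balance on the −75 µm fraction:
(1+r)·d = r·u + o ⇒ r = (o−d)/(d−u)
r = (83.8 − 59.6)/(59.6 − 40.9) = 24.2/18.7 = 1.2941
CL = 100·r = 129.41 %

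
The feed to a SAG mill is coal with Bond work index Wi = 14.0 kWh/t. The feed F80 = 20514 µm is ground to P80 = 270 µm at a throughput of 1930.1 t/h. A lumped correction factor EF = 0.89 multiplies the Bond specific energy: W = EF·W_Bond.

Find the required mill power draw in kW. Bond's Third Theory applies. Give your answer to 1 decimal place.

P = 12956.7 kW

W = 10·Wi·[P80^(−½) − F80^(−½)]
W = 10·14.0·(1/√270 − 1/√20514) = 10·14.0·(0.053876) = 7.5427 kWh/t
Corrected W = EF·W_Bond = 0.89·7.5427 = 6.7130 kWh/t
Power = W × throughput = 6.7130 kWh/t × 1930.1 t/h = 12956.7 kW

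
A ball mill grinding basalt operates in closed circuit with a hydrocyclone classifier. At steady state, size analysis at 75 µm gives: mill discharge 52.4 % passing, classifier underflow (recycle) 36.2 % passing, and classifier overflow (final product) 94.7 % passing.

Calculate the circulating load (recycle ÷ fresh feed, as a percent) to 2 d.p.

CL = 261.11 %

Mass balance on the −75 µm fraction:
r = (o − d)/(d − u)
r = (94.7 − 52.4)/(52.4 − 36.2) = 42.3/16.2 = 2.6111
CL = 100·r = 261.11 %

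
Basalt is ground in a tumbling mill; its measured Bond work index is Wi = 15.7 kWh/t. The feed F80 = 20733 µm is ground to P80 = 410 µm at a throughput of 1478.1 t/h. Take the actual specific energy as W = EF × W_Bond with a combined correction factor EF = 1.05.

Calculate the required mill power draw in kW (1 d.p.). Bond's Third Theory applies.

W_Bond = 10·Wi·(1/√P₈₀ − 1/√F₈₀)
W = 10·15.7·(1/√410 − 1/√20733) = 10·15.7·(0.042442) = 6.6633 kWh/t
Corrected W = EF·W_Bond = 1.05·6.6633 = 6.9965 kWh/t
P_mill = W·ṁ = 6.9965·1478.1 = 10341.5 kW

P = 10341.5 kW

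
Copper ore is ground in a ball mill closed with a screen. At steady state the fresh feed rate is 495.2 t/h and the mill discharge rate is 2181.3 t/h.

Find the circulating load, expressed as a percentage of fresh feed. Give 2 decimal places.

Discharge = new feed + return, hence
R = M − F = 2181.3 − 495.2 = 1686.1 t/h
CL = 100·R/F = 100·1686.1/495.2 = 340.49 %

CL = 340.49 %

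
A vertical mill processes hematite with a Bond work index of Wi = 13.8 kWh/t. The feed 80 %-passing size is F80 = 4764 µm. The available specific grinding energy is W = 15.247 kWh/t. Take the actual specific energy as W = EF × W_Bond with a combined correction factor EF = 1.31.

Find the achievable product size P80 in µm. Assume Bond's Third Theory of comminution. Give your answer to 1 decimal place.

P80 = 102.4 µm

W = 10 Wi (1/√P80 − 1/√F80)  [Bond]
W_Bond = W / EF = 15.247 / 1.31 = 11.6389 kWh/t
⇒ 1/√P80 = W_Bond/(10·Wi) + 1/√F80
  = 11.6389/(10·13.8) + 1/√4764 = 0.084340 + 0.014488 = 0.098828
P80 = (1/0.098828)² = 10.1186² = 102.39 µm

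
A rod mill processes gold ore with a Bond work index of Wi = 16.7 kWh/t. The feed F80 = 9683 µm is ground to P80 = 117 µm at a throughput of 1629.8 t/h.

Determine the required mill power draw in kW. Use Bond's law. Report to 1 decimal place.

P = 22396.8 kW

W = 10 Wi (P80^-0.5 − F80^-0.5)
W = 10·16.7·(1/√117 − 1/√9683) = 10·16.7·(0.082288) = 13.7420 kWh/t
P_mill = W·ṁ = 13.7420·1629.8 = 22396.8 kW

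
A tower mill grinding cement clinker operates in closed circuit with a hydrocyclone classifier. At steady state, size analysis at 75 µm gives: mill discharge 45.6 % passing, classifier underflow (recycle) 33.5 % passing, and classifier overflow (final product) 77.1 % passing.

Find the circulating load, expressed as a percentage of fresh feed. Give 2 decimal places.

Let r = R/F. Size balance at 75 µm:
r = (o − d)/(d − u)
r = (77.1 − 45.6)/(45.6 − 33.5) = 31.5/12.1 = 2.6033
CL = 100·r = 260.33 %

CL = 260.33 %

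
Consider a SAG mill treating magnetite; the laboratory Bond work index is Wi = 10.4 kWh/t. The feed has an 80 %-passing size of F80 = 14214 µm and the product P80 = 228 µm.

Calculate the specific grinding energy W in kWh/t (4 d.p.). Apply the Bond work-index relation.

W = 10 Wi (1/√P80 − 1/√F80)  [Bond]
1/√228 = 0.066227;  1/√14214 = 0.008388
W = 10·10.4·(0.066227 − 0.008388) = 6.0152 kWh/t

W = 6.0152 kWh/t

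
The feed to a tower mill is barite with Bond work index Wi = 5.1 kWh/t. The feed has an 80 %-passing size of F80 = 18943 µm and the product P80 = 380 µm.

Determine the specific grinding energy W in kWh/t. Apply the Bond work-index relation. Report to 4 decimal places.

W = 2.2457 kWh/t

W = 10 Wi (P80^-0.5 − F80^-0.5)
1/√380 = 0.051299;  1/√18943 = 0.007266
W = 10·5.1·(0.051299 − 0.007266) = 2.2457 kWh/t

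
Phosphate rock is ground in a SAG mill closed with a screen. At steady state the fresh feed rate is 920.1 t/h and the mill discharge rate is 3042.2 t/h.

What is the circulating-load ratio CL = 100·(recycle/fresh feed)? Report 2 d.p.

CL = 230.64 %

Steady state: M = F + R.
R = M − F = 3042.2 − 920.1 = 2122.1 t/h
CL = 100·R/F = 100·2122.1/920.1 = 230.64 %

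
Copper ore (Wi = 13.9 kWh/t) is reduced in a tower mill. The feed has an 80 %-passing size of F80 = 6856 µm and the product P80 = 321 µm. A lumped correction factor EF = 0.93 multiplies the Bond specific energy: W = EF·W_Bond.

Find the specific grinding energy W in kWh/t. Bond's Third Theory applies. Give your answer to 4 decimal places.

W = 10·Wi·[P80^(−½) − F80^(−½)]
1/√321 = 0.055815;  1/√6856 = 0.012077
W = 10·13.9·(0.055815 − 0.012077) = 6.0795 kWh/t
Corrected W = EF·W_Bond = 0.93·6.0795 = 5.6539 kWh/t

W = 5.6539 kWh/t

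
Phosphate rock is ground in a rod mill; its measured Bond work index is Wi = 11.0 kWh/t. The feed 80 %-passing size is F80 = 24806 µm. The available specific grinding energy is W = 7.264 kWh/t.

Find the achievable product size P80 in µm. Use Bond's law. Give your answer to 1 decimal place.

P80 = 190.9 µm

W = 10·Wi·(P80^(-½) − F80^(-½))
⇒ 1/√P80 = W/(10·Wi) + 1/√F80
  = 7.2640/(10·11.0) + 1/√24806 = 0.066036 + 0.006349 = 0.072386
P80 = (1/0.072386)² = 13.8149² = 190.85 µm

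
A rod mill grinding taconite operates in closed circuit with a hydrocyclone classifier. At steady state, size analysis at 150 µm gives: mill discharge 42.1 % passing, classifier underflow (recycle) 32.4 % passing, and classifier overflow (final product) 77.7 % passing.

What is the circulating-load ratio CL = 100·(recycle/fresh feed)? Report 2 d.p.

Classifier node, passing 150 µm:
(1+r)d = ru + o → r = (o−d)/(d−u)
r = (77.7 − 42.1)/(42.1 − 32.4) = 35.6/9.7 = 3.6701
CL = 100·r = 367.01 %

CL = 367.01 %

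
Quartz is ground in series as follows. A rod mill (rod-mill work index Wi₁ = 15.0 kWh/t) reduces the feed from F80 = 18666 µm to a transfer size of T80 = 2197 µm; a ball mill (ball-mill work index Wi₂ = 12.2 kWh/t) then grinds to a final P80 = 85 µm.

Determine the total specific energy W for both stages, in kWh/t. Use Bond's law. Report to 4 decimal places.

W = 10 Wi (1/√P80 − 1/√F80)  [Bond]
Stage 1 (18666→2197 µm, Wi₁=15.0): W₁ = 10·15.0·(0.021335 − 0.007319) = 2.1023 kWh/t
Stage 2 (2197→85 µm, Wi₂=12.2): W₂ = 10·12.2·(0.108465 − 0.021335) = 10.6299 kWh/t
W = W₁ + W₂ = 2.1023 + 10.6299 = 12.7322 kWh/t

W = 12.7322 kWh/t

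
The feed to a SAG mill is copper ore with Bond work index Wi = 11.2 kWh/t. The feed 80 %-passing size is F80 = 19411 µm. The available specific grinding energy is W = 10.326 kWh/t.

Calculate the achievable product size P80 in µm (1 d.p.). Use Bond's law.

Bond: W = 10·Wi·(1/√P80 − 1/√F80)
⇒ 1/√P80 = W/(10 Wi) + 1/√F80
  = 10.3260/(10·11.2) + 1/√19411 = 0.092196 + 0.007178 = 0.099374
P80 = (1/0.099374)² = 10.0630² = 101.26 µm

P80 = 101.3 µm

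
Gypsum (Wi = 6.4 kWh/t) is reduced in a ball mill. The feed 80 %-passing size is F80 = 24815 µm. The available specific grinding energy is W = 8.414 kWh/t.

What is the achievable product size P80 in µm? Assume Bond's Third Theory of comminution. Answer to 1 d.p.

P80 = 52.6 µm

Bond:  W = 10 Wi (1/√P − 1/√F)
P80^-0.5 = F80^-0.5 + W/(10 Wi)
  = 8.4140/(10·6.4) + 1/√24815 = 0.131469 + 0.006348 = 0.137817
P80 = (1/0.137817)² = 7.2560² = 52.65 µm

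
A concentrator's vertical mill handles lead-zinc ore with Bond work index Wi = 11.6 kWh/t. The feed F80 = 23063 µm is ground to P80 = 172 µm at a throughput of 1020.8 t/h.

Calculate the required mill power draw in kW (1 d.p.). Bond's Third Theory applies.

Bond: W = 10·Wi·(1/√P80 − 1/√F80)
W = 10·11.6·(1/√172 − 1/√23063) = 10·11.6·(0.069664) = 8.0811 kWh/t
Mill draw = 8.0811 × 1020.8 = 8249.2 kW

P = 8249.2 kW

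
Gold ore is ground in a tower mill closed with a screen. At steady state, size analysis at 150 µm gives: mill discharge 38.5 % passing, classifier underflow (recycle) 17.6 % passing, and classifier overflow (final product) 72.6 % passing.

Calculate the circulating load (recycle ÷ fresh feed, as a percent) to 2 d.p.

Two-product formula at 150 µm:
d + r·d = r·u + o → r(d−u) = o−d
r = (72.6 − 38.5)/(38.5 − 17.6) = 34.1/20.9 = 1.6316
CL = 100·r = 163.16 %

CL = 163.16 %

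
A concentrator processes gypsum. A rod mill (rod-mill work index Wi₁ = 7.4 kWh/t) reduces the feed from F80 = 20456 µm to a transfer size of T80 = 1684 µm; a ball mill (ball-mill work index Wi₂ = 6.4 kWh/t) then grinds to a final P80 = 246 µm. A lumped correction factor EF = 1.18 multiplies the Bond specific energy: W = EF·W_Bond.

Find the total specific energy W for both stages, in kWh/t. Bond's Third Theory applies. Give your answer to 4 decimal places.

W = 10·Wi·(P80^(-½) − F80^(-½))
Stage 1 (20456→1684 µm, Wi₁=7.4): W₁ = 10·7.4·(0.024369 − 0.006992) = 1.2859 kWh/t
Stage 2 (1684→246 µm, Wi₂=6.4): W₂ = 10·6.4·(0.063758 − 0.024369) = 2.5209 kWh/t
W = W₁ + W₂ = 1.2859 + 2.5209 = 3.8068 kWh/t
Corrected W = EF·W_Bond = 1.18·3.8068 = 4.4920 kWh/t

W = 4.4920 kWh/t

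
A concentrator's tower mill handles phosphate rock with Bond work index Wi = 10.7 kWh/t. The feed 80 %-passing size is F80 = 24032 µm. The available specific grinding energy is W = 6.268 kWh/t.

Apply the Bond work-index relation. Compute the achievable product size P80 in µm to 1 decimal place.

W_Bond = 10·Wi·(1/√P₈₀ − 1/√F₈₀)
⇒ 1/√P80 = W/(10 Wi) + 1/√F80
  = 6.2680/(10·10.7) + 1/√24032 = 0.058579 + 0.006451 = 0.065030
P80 = (1/0.065030)² = 15.3775² = 236.47 µm

P80 = 236.5 µm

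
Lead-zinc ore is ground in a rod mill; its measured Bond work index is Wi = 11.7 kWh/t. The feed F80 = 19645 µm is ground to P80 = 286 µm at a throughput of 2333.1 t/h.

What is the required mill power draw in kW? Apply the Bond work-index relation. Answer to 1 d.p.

W_Bond = 10·Wi·(1/√P₈₀ − 1/√F₈₀)
W = 10·11.7·(1/√286 − 1/√19645) = 10·11.7·(0.051997) = 6.0836 kWh/t
P_mill = W·ṁ = 6.0836·2333.1 = 14193.6 kW

P = 14193.6 kW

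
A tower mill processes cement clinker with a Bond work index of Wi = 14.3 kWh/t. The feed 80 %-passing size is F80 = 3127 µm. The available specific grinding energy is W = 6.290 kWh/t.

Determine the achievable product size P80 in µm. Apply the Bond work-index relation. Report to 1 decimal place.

W = 10·Wi·(P80^(-½) − F80^(-½))
⇒ 1/√P80 = W/(10·Wi) + 1/√F80
  = 6.2900/(10·14.3) + 1/√3127 = 0.043986 + 0.017883 = 0.061869
P80 = (1/0.061869)² = 16.1632² = 261.25 µm

P80 = 261.2 µm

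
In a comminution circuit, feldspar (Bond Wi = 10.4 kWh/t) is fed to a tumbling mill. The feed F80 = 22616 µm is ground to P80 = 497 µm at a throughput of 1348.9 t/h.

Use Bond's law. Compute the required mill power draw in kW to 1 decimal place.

W = 10·Wi·[P80^(−½) − F80^(−½)]
W = 10·10.4·(1/√497 − 1/√22616) = 10·10.4·(0.038207) = 3.9735 kWh/t
Mill draw = 3.9735 × 1348.9 = 5359.8 kW

P = 5359.8 kW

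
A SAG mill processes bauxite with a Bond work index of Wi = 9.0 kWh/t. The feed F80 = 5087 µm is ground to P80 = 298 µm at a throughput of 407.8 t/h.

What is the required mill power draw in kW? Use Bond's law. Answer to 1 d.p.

P = 1611.5 kW

Bond:  W = 10 Wi (1/√P − 1/√F)
W = 10·9.0·(1/√298 − 1/√5087) = 10·9.0·(0.043908) = 3.9517 kWh/t
P = W·T = 3.9517·407.8 = 1611.5 kW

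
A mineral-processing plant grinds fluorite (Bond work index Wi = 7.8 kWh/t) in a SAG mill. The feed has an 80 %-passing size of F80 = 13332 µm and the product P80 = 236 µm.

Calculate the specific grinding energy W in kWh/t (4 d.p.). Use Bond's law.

W = 10·Wi·(P80^(-½) − F80^(-½))
1/√236 = 0.065094;  1/√13332 = 0.008661
W = 10·7.8·(0.065094 − 0.008661) = 4.4018 kWh/t

W = 4.4018 kWh/t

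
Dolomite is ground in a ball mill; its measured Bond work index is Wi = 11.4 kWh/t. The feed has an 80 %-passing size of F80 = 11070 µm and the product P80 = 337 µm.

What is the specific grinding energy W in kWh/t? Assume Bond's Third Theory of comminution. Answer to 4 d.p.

W = 5.1265 kWh/t

Bond:  W = 10 Wi (1/√P − 1/√F)
1/√337 = 0.054473;  1/√11070 = 0.009504
W = 10·11.4·(0.054473 − 0.009504) = 5.1265 kWh/t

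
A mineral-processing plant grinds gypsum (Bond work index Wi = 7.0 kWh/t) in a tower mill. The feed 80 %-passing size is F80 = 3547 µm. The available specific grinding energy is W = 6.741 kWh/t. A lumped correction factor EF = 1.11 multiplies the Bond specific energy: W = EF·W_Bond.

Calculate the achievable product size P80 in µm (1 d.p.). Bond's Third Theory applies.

W = 10 Wi (P80^-0.5 − F80^-0.5)
W_Bond = W / EF = 6.741 / 1.11 = 6.0730 kWh/t
P80^-0.5 = F80^-0.5 + W_Bond/(10 Wi)
  = 6.0730/(10·7.0) + 1/√3547 = 0.086757 + 0.016791 = 0.103547
P80 = (1/0.103547)² = 9.6574² = 93.27 µm

P80 = 93.3 µm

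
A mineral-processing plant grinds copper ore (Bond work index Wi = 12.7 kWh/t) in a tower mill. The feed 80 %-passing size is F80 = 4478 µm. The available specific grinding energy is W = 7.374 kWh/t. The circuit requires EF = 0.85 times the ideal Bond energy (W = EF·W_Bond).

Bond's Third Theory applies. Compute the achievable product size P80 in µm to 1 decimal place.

P80 = 144.3 µm

W = 10 Wi (1/√P80 − 1/√F80)  [Bond]
W_Bond = W / EF = 7.374 / 0.85 = 8.6753 kWh/t
P80^-0.5 = F80^-0.5 + W_Bond/(10 Wi)
  = 8.6753/(10·12.7) + 1/√4478 = 0.068309 + 0.014944 = 0.083253
P80 = (1/0.083253)² = 12.0116² = 144.28 µm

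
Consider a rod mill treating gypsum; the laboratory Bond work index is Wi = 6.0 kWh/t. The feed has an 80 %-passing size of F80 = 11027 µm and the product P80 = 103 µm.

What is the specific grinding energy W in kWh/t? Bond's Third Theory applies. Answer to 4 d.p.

W = 5.3406 kWh/t

W_Bond = 10·Wi·(1/√P₈₀ − 1/√F₈₀)
1/√103 = 0.098533;  1/√11027 = 0.009523
W = 10·6.0·(0.098533 − 0.009523) = 5.3406 kWh/t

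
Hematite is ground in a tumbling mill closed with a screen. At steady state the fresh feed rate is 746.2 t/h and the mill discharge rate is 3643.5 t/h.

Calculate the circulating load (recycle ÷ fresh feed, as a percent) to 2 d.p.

Mill node: discharge = fresh + recycle.
R = M − F = 3643.5 − 746.2 = 2897.3 t/h
CL = 100·R/F = 100·2897.3/746.2 = 388.27 %

CL = 388.27 %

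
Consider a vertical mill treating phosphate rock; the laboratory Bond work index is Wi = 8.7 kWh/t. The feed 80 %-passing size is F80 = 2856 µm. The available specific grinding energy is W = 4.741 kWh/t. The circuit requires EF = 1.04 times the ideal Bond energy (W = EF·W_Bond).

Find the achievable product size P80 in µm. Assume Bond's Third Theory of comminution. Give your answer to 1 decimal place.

Bond: W = 10·Wi·(1/√P80 − 1/√F80)
W_Bond = W / EF = 4.741 / 1.04 = 4.5587 kWh/t
1/√P80 = 1/√F80 + W_Bond/(10·Wi)
  = 4.5587/(10·8.7) + 1/√2856 = 0.052398 + 0.018712 = 0.071110
P80 = (1/0.071110)² = 14.0627² = 197.76 µm

P80 = 197.8 µm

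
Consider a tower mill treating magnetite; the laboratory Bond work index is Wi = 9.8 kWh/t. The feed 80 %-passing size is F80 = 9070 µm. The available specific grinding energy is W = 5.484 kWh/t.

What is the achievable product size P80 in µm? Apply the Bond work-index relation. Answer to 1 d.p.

W_Bond = 10·Wi·(1/√P₈₀ − 1/√F₈₀)
⇒ 1/√P80 = W/(10 Wi) + 1/√F80
  = 5.4840/(10·9.8) + 1/√9070 = 0.055959 + 0.010500 = 0.066459
P80 = (1/0.066459)² = 15.0468² = 226.41 µm

P80 = 226.4 µm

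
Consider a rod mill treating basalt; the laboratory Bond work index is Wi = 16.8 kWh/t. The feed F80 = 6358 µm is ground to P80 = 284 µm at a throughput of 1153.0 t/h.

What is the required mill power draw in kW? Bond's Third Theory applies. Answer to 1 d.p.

W = 10·Wi·[P80^(−½) − F80^(−½)]
W = 10·16.8·(1/√284 − 1/√6358) = 10·16.8·(0.046798) = 7.8620 kWh/t
Mill draw = 7.8620 × 1153.0 = 9064.9 kW

P = 9064.9 kW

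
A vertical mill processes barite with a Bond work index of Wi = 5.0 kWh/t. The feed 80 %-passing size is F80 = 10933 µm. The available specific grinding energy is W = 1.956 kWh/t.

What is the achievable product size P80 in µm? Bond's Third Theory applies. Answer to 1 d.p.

W = 10 Wi (1/√P80 − 1/√F80)  [Bond]
P80^-0.5 = F80^-0.5 + W/(10 Wi)
  = 1.9560/(10·5.0) + 1/√10933 = 0.039120 + 0.009564 = 0.048684
P80 = (1/0.048684)² = 20.5407² = 421.92 µm

P80 = 421.9 µm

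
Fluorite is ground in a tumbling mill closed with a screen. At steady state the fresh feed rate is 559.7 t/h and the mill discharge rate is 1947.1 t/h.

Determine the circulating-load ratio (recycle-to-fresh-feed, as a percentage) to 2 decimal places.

Discharge = new feed + return, hence
R = M − F = 1947.1 − 559.7 = 1387.4 t/h
CL = 100·R/F = 100·1387.4/559.7 = 247.88 %

CL = 247.88 %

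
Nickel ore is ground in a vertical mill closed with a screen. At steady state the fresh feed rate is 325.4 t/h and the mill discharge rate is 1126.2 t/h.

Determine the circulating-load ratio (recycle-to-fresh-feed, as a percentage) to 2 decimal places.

CL = 246.10 %

M = F + R at steady state, so:
R = M − F = 1126.2 − 325.4 = 800.8 t/h
CL = 100·R/F = 100·800.8/325.4 = 246.10 %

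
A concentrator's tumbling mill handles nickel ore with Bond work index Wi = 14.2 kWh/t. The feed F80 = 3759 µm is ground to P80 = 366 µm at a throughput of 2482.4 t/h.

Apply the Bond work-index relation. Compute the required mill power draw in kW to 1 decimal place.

Bond:  W = 10 Wi (1/√P − 1/√F)
W = 10·14.2·(1/√366 − 1/√3759) = 10·14.2·(0.035960) = 5.1064 kWh/t
P = W·T = 5.1064·2482.4 = 12676.1 kW

P = 12676.1 kW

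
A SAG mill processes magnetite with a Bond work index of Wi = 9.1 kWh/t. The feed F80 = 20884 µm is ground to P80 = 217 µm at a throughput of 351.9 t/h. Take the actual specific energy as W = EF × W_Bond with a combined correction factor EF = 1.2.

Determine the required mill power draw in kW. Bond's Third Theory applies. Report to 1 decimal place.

Bond: W = 10·Wi·(1/√P80 − 1/√F80)
W = 10·9.1·(1/√217 − 1/√20884) = 10·9.1·(0.060965) = 5.5478 kWh/t
Corrected W = EF·W_Bond = 1.2·5.5478 = 6.6573 kWh/t
Power = W × throughput = 6.6573 kWh/t × 351.9 t/h = 2342.7 kW

P = 2342.7 kW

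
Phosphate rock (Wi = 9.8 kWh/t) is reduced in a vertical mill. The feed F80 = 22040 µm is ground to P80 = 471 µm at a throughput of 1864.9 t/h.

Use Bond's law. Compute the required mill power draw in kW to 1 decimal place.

P = 7190.1 kW

W_Bond = 10·Wi·(1/√P₈₀ − 1/√F₈₀)
W = 10·9.8·(1/√471 − 1/√22040) = 10·9.8·(0.039342) = 3.8555 kWh/t
Mill draw = 3.8555 × 1864.9 = 7190.1 kW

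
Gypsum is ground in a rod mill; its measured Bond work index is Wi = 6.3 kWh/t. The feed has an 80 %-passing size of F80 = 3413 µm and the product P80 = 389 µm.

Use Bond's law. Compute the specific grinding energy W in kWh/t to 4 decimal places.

W = 10 Wi (P80^-0.5 − F80^-0.5)
1/√389 = 0.050702;  1/√3413 = 0.017117
W = 10·6.3·(0.050702 − 0.017117) = 2.1158 kWh/t

W = 2.1158 kWh/t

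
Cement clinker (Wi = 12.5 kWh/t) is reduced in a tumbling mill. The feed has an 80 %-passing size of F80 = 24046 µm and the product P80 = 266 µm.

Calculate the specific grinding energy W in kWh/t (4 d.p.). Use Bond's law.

W = 6.8581 kWh/t

W = 10 Wi (P80^-0.5 − F80^-0.5)
1/√266 = 0.061314;  1/√24046 = 0.006449
W = 10·12.5·(0.061314 − 0.006449) = 6.8581 kWh/t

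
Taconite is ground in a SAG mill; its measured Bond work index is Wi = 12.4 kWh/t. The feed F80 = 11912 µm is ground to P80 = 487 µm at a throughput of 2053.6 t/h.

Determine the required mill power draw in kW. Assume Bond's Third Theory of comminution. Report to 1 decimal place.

P = 9206.0 kW

W = 10 Wi (P80^-0.5 − F80^-0.5)
W = 10·12.4·(1/√487 − 1/√11912) = 10·12.4·(0.036152) = 4.4828 kWh/t
Power = W × throughput = 4.4828 kWh/t × 2053.6 t/h = 9206.0 kW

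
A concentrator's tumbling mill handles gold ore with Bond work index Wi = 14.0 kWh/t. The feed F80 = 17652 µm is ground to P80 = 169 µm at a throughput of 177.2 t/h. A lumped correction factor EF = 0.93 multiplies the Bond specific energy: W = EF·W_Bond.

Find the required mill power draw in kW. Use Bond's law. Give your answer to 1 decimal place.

W = 10·Wi·(P80^(-½) − F80^(-½))
W = 10·14.0·(1/√169 − 1/√17652) = 10·14.0·(0.069396) = 9.7155 kWh/t
Corrected W = EF·W_Bond = 0.93·9.7155 = 9.0354 kWh/t
Power = W × throughput = 9.0354 kWh/t × 177.2 t/h = 1601.1 kW

P = 1601.1 kW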